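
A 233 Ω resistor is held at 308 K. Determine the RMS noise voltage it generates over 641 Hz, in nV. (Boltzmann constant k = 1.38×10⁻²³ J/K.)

50.4 nV

V_n = √(4kTRB)
4kTRB = 4 × 1.38×10⁻²³ × 308 × 2.33×10² × 6.41×10² = 2.54×10⁻¹⁵ V²
V_n = √(2.54×10⁻¹⁵) = 5.04×10⁻⁸ V = 50.4 nV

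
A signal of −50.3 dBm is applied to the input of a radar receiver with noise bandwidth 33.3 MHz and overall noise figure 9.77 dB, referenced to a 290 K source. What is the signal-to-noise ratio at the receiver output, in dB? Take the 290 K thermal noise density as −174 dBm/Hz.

38.7 dB

Noise floor: N = −174 + 10 log₁₀(B) + NF
10 log₁₀(3.33×10⁷) = 75.22 dB
N = −174 + 75.22 + 9.77 = −89.01 dBm
SNR = P_sig − N = −50.3 − (−89.01) = 38.71 dB → 38.7 dB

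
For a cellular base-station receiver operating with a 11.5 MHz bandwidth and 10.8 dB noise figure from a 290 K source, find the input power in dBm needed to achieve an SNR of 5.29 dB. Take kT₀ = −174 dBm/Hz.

Sensitivity = −174 + 10 log₁₀(B) + NF + SNR_min
= −174 + 70.61 + 10.8 + 5.29
= −87.30 dBm → −87.3 dBm

−87.3 dBm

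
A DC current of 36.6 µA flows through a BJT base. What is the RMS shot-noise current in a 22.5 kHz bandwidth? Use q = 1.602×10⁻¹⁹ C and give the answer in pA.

514 pA

I_n = √(2qI·B)
2qI·B = 2 × 1.602×10⁻¹⁹ × 3.66×10⁻⁵ × 2.25×10⁴ = 2.64×10⁻¹⁹ A²
I_n = √(2.64×10⁻¹⁹) = 5.14×10⁻¹⁰ A = 514 pA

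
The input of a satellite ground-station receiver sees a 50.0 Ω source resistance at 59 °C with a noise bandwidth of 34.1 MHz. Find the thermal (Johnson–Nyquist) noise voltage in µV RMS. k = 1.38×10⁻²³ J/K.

T = 59 °C + 273.15 = 332.15 K
V_n = √(4kTRB)
4kTRB = 4 × 1.38×10⁻²³ × 332.15 × 5.00×10¹ × 3.41×10⁷ = 3.13×10⁻¹¹ V²
V_n = √(3.13×10⁻¹¹) = 5.59×10⁻⁶ V = 5.59 µV

5.59 µV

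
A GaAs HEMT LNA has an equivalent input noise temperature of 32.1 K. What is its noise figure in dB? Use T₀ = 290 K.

0.456 dB

F = 1 + T_e/T₀ = 1 + 32.1/290 = 1.11069
NF = 10 log₁₀(1.11069) = 0.456 dB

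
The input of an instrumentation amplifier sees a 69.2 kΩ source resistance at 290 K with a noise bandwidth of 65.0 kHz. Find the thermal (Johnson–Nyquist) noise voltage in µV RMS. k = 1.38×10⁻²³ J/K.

8.49 µV

V_n = √(4kTRB)
4kTRB = 4 × 1.38×10⁻²³ × 290 × 6.92×10⁴ × 6.50×10⁴ = 7.20×10⁻¹¹ V²
V_n = √(7.20×10⁻¹¹) = 8.49×10⁻⁶ V = 8.49 µV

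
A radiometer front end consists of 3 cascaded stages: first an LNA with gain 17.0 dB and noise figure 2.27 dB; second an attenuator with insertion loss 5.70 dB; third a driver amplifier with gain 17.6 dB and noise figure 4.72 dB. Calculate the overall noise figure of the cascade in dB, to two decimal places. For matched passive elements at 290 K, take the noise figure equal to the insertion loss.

2.76 dB

Convert to linear (a loss of L dB is a gain of −L dB): F_i = 10^(NF_i/10), G_i = 10^(G_i,dB/10)
  Stage 1: F_1 = 10^(2.27/10) = 1.687, G_1 = 10^(17.0/10) = 50.12
  Stage 2: F_2 = 10^(5.70/10) = 3.715, G_2 = 10^(−5.70/10) = 0.2692
  Stage 3: F_3 = 10^(4.72/10) = 2.965, G_3 = 10^(17.6/10) = 57.54
Friis cascade:
  F = 1.687 + (3.715 − 1)/50.12 + (2.965 − 1)/13.49 = 1.886
NF = 10 log₁₀(1.886) = 2.76 dB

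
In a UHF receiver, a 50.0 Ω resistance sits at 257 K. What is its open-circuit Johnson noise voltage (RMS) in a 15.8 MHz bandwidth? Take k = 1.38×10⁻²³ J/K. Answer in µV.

V_n = √(4kTRB)
4kTRB = 4 × 1.38×10⁻²³ × 257 × 5.00×10¹ × 1.58×10⁷ = 1.12×10⁻¹¹ V²
V_n = √(1.12×10⁻¹¹) = 3.35×10⁻⁶ V = 3.35 µV

3.35 µV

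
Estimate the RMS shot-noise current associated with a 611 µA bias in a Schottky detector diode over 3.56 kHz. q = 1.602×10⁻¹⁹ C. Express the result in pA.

835 pA

I_n = √(2qI·B)
2qI·B = 2 × 1.602×10⁻¹⁹ × 6.11×10⁻⁴ × 3.56×10³ = 6.97×10⁻¹⁹ A²
I_n = √(6.97×10⁻¹⁹) = 8.35×10⁻¹⁰ A = 835 pA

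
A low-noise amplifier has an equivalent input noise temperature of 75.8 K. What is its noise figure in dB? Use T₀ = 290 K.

1.01 dB

F = 1 + T_e/T₀ = 1 + 75.8/290 = 1.26138
NF = 10 log₁₀(1.26138) = 1.01 dB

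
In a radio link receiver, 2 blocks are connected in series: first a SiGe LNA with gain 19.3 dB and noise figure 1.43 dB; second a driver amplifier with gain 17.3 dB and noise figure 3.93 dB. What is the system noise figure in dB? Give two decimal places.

1.48 dB

Convert to linear (a loss of L dB is a gain of −L dB): F_i = 10^(NF_i/10), G_i = 10^(G_i,dB/10)
  Stage 1: F_1 = 10^(1.43/10) = 1.390, G_1 = 10^(19.3/10) = 85.11
  Stage 2: F_2 = 10^(3.93/10) = 2.472, G_2 = 10^(17.3/10) = 53.70
Friis cascade:
  F = 1.390 + (2.472 − 1)/85.11 = 1.407
NF = 10 log₁₀(1.407) = 1.48 dB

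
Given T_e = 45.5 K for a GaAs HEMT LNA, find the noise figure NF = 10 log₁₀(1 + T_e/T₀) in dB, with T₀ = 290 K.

F = 1 + T_e/T₀ = 1 + 45.5/290 = 1.1569
NF = 10 log₁₀(1.1569) = 0.633 dB

0.633 dB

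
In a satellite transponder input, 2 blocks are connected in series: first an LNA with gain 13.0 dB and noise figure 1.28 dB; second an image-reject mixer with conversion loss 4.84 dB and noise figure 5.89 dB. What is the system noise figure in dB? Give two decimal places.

Convert to linear (a loss of L dB is a gain of −L dB): F_i = 10^(NF_i/10), G_i = 10^(G_i,dB/10)
  Stage 1: F_1 = 10^(1.28/10) = 1.343, G_1 = 10^(13.0/10) = 19.95
  Stage 2: F_2 = 10^(5.89/10) = 3.882, G_2 = 10^(−4.84/10) = 0.3281
Friis cascade:
  F = 1.343 + (3.882 − 1)/19.95 = 1.487
NF = 10 log₁₀(1.487) = 1.72 dB

1.72 dB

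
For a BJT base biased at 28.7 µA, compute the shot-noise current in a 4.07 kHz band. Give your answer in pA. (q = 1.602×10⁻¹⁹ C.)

I_n = √(2qI·B)
2qI·B = 2 × 1.602×10⁻¹⁹ × 2.87×10⁻⁵ × 4.07×10³ = 3.74×10⁻²⁰ A²
I_n = √(3.74×10⁻²⁰) = 1.93×10⁻¹⁰ A = 193 pA

193 pA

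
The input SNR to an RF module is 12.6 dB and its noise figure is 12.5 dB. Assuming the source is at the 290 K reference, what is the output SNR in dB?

0.1 dB

By definition F = SNR_in/SNR_out, so in dB: SNR_out = SNR_in − NF
SNR_out = 12.6 − 12.5 = 0.1 dB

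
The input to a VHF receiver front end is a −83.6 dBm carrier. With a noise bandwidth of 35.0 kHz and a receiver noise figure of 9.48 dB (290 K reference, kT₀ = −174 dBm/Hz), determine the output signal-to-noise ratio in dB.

Noise floor: N = −174 + 10 log₁₀(B) + NF
10 log₁₀(3.50×10⁴) = 45.44 dB
N = −174 + 45.44 + 9.48 = −119.08 dBm
SNR = P_sig − N = −83.6 − (−119.08) = 35.48 dB → 35.5 dB

35.5 dB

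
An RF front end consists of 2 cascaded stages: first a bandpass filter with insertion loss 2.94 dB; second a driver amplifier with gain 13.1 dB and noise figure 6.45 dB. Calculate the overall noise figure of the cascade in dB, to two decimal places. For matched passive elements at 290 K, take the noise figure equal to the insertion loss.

Convert to linear (a loss of L dB is a gain of −L dB): F_i = 10^(NF_i/10), G_i = 10^(G_i,dB/10)
  Stage 1: F_1 = 10^(2.94/10) = 1.968, G_1 = 10^(−2.94/10) = 0.5082
  Stage 2: F_2 = 10^(6.45/10) = 4.416, G_2 = 10^(13.1/10) = 20.42
Friis cascade:
  F = 1.968 + (4.416 − 1)/0.5082 = 8.690
NF = 10 log₁₀(8.690) = 9.39 dB

9.39 dB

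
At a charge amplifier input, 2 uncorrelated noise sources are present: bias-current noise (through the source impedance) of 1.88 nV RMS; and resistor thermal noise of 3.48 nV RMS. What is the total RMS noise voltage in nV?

3.96 nV

Uncorrelated sources add in power (mean-square): V_tot = √(ΣV_i²)
V_tot = √[(1.88×10⁻⁹)² + (3.48×10⁻⁹)²] = 3.96×10⁻⁹ V = 3.96 nV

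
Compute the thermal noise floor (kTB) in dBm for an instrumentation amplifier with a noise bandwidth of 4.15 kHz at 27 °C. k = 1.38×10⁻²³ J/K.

T = 27 °C + 273.15 = 300.15 K
P_n = kTB = 1.38×10⁻²³ × 300.15 × 4.15×10³ = 1.72×10⁻¹⁷ W
In dBm: 10 log₁₀(1.72×10⁻¹⁷ / 10⁻³) = −137.6 dBm

−137.6 dBm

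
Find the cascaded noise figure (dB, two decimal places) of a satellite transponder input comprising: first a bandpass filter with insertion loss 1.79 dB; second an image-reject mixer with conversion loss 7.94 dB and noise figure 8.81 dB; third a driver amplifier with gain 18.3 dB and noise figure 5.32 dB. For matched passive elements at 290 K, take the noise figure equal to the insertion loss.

15.32 dB

Convert to linear (a loss of L dB is a gain of −L dB): F_i = 10^(NF_i/10), G_i = 10^(G_i,dB/10)
  Stage 1: F_1 = 10^(1.79/10) = 1.510, G_1 = 10^(−1.79/10) = 0.6622
  Stage 2: F_2 = 10^(8.81/10) = 7.603, G_2 = 10^(−7.94/10) = 0.1607
  Stage 3: F_3 = 10^(5.32/10) = 3.404, G_3 = 10^(18.3/10) = 67.61
Friis cascade:
  F = 1.510 + (7.603 − 1)/0.6622 + (3.404 − 1)/0.1064 = 34.07
NF = 10 log₁₀(34.07) = 15.32 dB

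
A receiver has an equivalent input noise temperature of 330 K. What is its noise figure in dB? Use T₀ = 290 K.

F = 1 + T_e/T₀ = 1 + 330/290 = 2.13793
NF = 10 log₁₀(2.13793) = 3.30 dB

3.30 dB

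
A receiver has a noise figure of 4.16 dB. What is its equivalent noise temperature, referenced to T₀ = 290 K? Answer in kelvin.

466 K

F = 10^(4.16/10) = 2.60615
T_e = (F − 1)·T₀ = (2.60615 − 1) × 290 = 466 K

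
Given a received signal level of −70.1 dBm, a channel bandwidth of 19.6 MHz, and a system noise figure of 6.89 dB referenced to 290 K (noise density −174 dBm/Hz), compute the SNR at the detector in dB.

24.1 dB

Noise floor: N = −174 + 10 log₁₀(B) + NF
10 log₁₀(1.96×10⁷) = 72.92 dB
N = −174 + 72.92 + 6.89 = −94.19 dBm
SNR = P_sig − N = −70.1 − (−94.19) = 24.09 dB → 24.1 dB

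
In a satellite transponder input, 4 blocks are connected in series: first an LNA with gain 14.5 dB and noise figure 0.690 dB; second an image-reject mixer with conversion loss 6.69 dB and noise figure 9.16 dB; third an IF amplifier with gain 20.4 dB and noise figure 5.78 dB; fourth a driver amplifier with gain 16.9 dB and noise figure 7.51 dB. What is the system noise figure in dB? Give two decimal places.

Convert to linear (a loss of L dB is a gain of −L dB): F_i = 10^(NF_i/10), G_i = 10^(G_i,dB/10)
  Stage 1: F_1 = 10^(0.690/10) = 1.172, G_1 = 10^(14.5/10) = 28.18
  Stage 2: F_2 = 10^(9.16/10) = 8.241, G_2 = 10^(−6.69/10) = 0.2143
  Stage 3: F_3 = 10^(5.78/10) = 3.784, G_3 = 10^(20.4/10) = 109.6
  Stage 4: F_4 = 10^(7.51/10) = 5.636, G_4 = 10^(16.9/10) = 48.98
Friis cascade:
  F = 1.172 + (8.241 − 1)/28.18 + (3.784 − 1)/6.039 + (5.636 − 1)/662.2 = 1.897
NF = 10 log₁₀(1.897) = 2.78 dB

2.78 dB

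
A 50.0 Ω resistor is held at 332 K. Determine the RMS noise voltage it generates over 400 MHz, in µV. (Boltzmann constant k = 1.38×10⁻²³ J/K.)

V_n = √(4kTRB)
4kTRB = 4 × 1.38×10⁻²³ × 332 × 5.00×10¹ × 4.00×10⁸ = 3.67×10⁻¹⁰ V²
V_n = √(3.67×10⁻¹⁰) = 1.91×10⁻⁵ V = 19.1 µV

19.1 µV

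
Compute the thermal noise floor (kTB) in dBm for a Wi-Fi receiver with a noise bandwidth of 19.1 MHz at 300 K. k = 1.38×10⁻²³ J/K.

−101.0 dBm

P_n = kTB = 1.38×10⁻²³ × 300 × 1.91×10⁷ = 7.91×10⁻¹⁴ W
In dBm: 10 log₁₀(7.91×10⁻¹⁴ / 10⁻³) = −101.0 dBm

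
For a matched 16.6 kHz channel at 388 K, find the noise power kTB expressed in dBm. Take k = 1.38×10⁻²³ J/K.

P_n = kTB = 1.38×10⁻²³ × 388 × 1.66×10⁴ = 8.89×10⁻¹⁷ W
In dBm: 10 log₁₀(8.89×10⁻¹⁷ / 10⁻³) = −130.5 dBm

−130.5 dBm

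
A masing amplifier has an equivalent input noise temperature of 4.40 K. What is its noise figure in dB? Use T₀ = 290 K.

0.065 dB

F = 1 + T_e/T₀ = 1 + 4.40/290 = 1.01517
NF = 10 log₁₀(1.01517) = 0.065 dB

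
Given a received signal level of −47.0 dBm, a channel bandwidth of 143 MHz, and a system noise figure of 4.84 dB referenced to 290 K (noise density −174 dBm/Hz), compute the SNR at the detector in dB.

Noise floor: N = −174 + 10 log₁₀(B) + NF
10 log₁₀(1.43×10⁸) = 81.55 dB
N = −174 + 81.55 + 4.84 = −87.61 dBm
SNR = P_sig − N = −47.0 − (−87.61) = 40.61 dB → 40.6 dB

40.6 dB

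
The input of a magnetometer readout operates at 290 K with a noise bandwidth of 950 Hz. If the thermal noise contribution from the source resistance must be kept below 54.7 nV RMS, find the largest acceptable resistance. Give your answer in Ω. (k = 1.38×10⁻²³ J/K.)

Johnson–Nyquist: V_n = √(4kTRB) ⇒ R = V_n² / (4kTB)
4kTB = 4 × 1.38×10⁻²³ × 290 × 9.50×10² = 1.52×10⁻¹⁷
R = (5.47×10⁻⁸)² / 1.52×10⁻¹⁷ = 1.97×10² Ω = 197 Ω

197 Ω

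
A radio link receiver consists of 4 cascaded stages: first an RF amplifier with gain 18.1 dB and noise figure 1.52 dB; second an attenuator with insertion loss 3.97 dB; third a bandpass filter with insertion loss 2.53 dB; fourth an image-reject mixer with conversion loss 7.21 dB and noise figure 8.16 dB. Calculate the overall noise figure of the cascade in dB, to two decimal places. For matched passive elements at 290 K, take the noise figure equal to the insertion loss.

Convert to linear (a loss of L dB is a gain of −L dB): F_i = 10^(NF_i/10), G_i = 10^(G_i,dB/10)
  Stage 1: F_1 = 10^(1.52/10) = 1.419, G_1 = 10^(18.1/10) = 64.57
  Stage 2: F_2 = 10^(3.97/10) = 2.495, G_2 = 10^(−3.97/10) = 0.4009
  Stage 3: F_3 = 10^(2.53/10) = 1.791, G_3 = 10^(−2.53/10) = 0.5585
  Stage 4: F_4 = 10^(8.16/10) = 6.546, G_4 = 10^(−7.21/10) = 0.1901
Friis cascade:
  F = 1.419 + (2.495 − 1)/64.57 + (1.791 − 1)/25.88 + (6.546 − 1)/14.45 = 1.856
NF = 10 log₁₀(1.856) = 2.69 dB

2.69 dB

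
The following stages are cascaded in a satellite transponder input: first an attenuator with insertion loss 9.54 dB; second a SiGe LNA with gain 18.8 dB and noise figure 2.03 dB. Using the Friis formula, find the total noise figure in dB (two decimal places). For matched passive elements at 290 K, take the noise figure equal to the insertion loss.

11.57 dB

Convert to linear (a loss of L dB is a gain of −L dB): F_i = 10^(NF_i/10), G_i = 10^(G_i,dB/10)
  Stage 1: F_1 = 10^(9.54/10) = 8.995, G_1 = 10^(−9.54/10) = 0.1112
  Stage 2: F_2 = 10^(2.03/10) = 1.596, G_2 = 10^(18.8/10) = 75.86
Friis cascade:
  F = 8.995 + (1.596 − 1)/0.1112 = 14.35
NF = 10 log₁₀(14.35) = 11.57 dB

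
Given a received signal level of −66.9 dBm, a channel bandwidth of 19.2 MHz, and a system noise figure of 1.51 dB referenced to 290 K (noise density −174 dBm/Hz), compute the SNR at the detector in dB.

32.8 dB

Noise floor: N = −174 + 10 log₁₀(B) + NF
10 log₁₀(1.92×10⁷) = 72.83 dB
N = −174 + 72.83 + 1.51 = −99.66 dBm
SNR = P_sig − N = −66.9 − (−99.66) = 32.76 dB → 32.8 dB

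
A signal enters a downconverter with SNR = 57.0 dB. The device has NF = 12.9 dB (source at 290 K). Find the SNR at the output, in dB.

44.1 dB

By definition F = SNR_in/SNR_out, so in dB: SNR_out = SNR_in − NF
SNR_out = 57.0 − 12.9 = 44.1 dB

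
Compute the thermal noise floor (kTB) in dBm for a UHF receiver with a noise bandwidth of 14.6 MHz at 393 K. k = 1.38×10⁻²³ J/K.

P_n = kTB = 1.38×10⁻²³ × 393 × 1.46×10⁷ = 7.92×10⁻¹⁴ W
In dBm: 10 log₁₀(7.92×10⁻¹⁴ / 10⁻³) = −101.0 dBm

−101.0 dBm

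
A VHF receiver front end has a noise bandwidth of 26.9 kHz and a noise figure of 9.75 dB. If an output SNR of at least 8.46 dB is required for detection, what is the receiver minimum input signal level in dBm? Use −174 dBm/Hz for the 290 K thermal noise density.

−111.5 dBm

Sensitivity = −174 + 10 log₁₀(B) + NF + SNR_min
= −174 + 44.3 + 9.75 + 8.46
= −111.49 dBm → −111.5 dBm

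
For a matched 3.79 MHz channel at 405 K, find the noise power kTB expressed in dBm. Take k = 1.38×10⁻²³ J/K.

P_n = kTB = 1.38×10⁻²³ × 405 × 3.79×10⁶ = 2.12×10⁻¹⁴ W
In dBm: 10 log₁₀(2.12×10⁻¹⁴ / 10⁻³) = −106.7 dBm

−106.7 dBm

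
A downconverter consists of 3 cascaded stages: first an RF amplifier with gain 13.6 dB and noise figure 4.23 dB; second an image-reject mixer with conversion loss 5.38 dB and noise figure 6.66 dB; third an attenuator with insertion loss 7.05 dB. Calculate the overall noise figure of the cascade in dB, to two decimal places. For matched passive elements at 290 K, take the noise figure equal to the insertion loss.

5.34 dB

Convert to linear (a loss of L dB is a gain of −L dB): F_i = 10^(NF_i/10), G_i = 10^(G_i,dB/10)
  Stage 1: F_1 = 10^(4.23/10) = 2.649, G_1 = 10^(13.6/10) = 22.91
  Stage 2: F_2 = 10^(6.66/10) = 4.634, G_2 = 10^(−5.38/10) = 0.2897
  Stage 3: F_3 = 10^(7.05/10) = 5.070, G_3 = 10^(−7.05/10) = 0.1972
Friis cascade:
  F = 2.649 + (4.634 − 1)/22.91 + (5.070 − 1)/6.637 = 3.420
NF = 10 log₁₀(3.420) = 5.34 dB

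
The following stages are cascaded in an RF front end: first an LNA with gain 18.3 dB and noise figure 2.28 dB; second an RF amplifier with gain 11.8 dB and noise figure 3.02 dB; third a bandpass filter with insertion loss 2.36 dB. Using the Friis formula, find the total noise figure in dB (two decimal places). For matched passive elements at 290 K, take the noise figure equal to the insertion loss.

Convert to linear (a loss of L dB is a gain of −L dB): F_i = 10^(NF_i/10), G_i = 10^(G_i,dB/10)
  Stage 1: F_1 = 10^(2.28/10) = 1.690, G_1 = 10^(18.3/10) = 67.61
  Stage 2: F_2 = 10^(3.02/10) = 2.004, G_2 = 10^(11.8/10) = 15.14
  Stage 3: F_3 = 10^(2.36/10) = 1.722, G_3 = 10^(−2.36/10) = 0.5808
Friis cascade:
  F = 1.690 + (2.004 − 1)/67.61 + (1.722 − 1)/1023 = 1.706
NF = 10 log₁₀(1.706) = 2.32 dB

2.32 dB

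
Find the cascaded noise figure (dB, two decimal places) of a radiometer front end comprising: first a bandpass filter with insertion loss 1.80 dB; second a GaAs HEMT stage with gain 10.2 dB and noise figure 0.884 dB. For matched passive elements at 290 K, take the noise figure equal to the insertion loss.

2.68 dB

Convert to linear (a loss of L dB is a gain of −L dB): F_i = 10^(NF_i/10), G_i = 10^(G_i,dB/10)
  Stage 1: F_1 = 10^(1.80/10) = 1.514, G_1 = 10^(−1.80/10) = 0.6607
  Stage 2: F_2 = 10^(0.884/10) = 1.226, G_2 = 10^(10.2/10) = 10.47
Friis cascade:
  F = 1.514 + (1.226 − 1)/0.6607 = 1.855
NF = 10 log₁₀(1.855) = 2.68 dB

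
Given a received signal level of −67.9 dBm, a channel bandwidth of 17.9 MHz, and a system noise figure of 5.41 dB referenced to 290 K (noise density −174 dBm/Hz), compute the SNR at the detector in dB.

28.2 dB

Noise floor: N = −174 + 10 log₁₀(B) + NF
10 log₁₀(1.79×10⁷) = 72.53 dB
N = −174 + 72.53 + 5.41 = −96.06 dBm
SNR = P_sig − N = −67.9 − (−96.06) = 28.16 dB → 28.2 dB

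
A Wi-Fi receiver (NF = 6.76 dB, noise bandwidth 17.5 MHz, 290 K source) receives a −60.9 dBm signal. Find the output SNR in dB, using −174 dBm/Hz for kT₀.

Noise floor: N = −174 + 10 log₁₀(B) + NF
10 log₁₀(1.75×10⁷) = 72.43 dB
N = −174 + 72.43 + 6.76 = −94.81 dBm
SNR = P_sig − N = −60.9 − (−94.81) = 33.91 dB → 33.9 dB

33.9 dB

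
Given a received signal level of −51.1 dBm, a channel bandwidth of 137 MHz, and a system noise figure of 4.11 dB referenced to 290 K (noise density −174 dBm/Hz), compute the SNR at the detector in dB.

Noise floor: N = −174 + 10 log₁₀(B) + NF
10 log₁₀(1.37×10⁸) = 81.37 dB
N = −174 + 81.37 + 4.11 = −88.52 dBm
SNR = P_sig − N = −51.1 − (−88.52) = 37.42 dB → 37.4 dB

37.4 dB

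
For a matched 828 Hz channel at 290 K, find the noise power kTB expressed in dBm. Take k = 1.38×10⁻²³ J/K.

−144.8 dBm

P_n = kTB = 1.38×10⁻²³ × 290 × 8.28×10² = 3.31×10⁻¹⁸ W
In dBm: 10 log₁₀(3.31×10⁻¹⁸ / 10⁻³) = −144.8 dBm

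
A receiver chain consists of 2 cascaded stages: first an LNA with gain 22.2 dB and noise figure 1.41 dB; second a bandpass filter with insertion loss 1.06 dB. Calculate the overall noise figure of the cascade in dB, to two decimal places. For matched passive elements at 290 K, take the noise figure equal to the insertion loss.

1.42 dB

Convert to linear (a loss of L dB is a gain of −L dB): F_i = 10^(NF_i/10), G_i = 10^(G_i,dB/10)
  Stage 1: F_1 = 10^(1.41/10) = 1.384, G_1 = 10^(22.2/10) = 166.0
  Stage 2: F_2 = 10^(1.06/10) = 1.276, G_2 = 10^(−1.06/10) = 0.7834
Friis cascade:
  F = 1.384 + (1.276 − 1)/166.0 = 1.385
NF = 10 log₁₀(1.385) = 1.42 dB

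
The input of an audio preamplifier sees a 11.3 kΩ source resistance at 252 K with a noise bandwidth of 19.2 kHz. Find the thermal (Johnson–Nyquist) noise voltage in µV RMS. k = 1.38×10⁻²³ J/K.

V_n = √(4kTRB)
4kTRB = 4 × 1.38×10⁻²³ × 252 × 1.13×10⁴ × 1.92×10⁴ = 3.02×10⁻¹² V²
V_n = √(3.02×10⁻¹²) = 1.74×10⁻⁶ V = 1.74 µV

1.74 µV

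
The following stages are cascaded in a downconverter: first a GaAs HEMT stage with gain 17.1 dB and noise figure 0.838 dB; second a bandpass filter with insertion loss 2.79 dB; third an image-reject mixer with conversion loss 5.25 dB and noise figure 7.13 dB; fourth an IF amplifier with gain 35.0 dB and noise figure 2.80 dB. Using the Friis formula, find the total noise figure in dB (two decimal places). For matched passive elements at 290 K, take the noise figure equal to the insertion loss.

1.75 dB

Convert to linear (a loss of L dB is a gain of −L dB): F_i = 10^(NF_i/10), G_i = 10^(G_i,dB/10)
  Stage 1: F_1 = 10^(0.838/10) = 1.213, G_1 = 10^(17.1/10) = 51.29
  Stage 2: F_2 = 10^(2.79/10) = 1.901, G_2 = 10^(−2.79/10) = 0.5260
  Stage 3: F_3 = 10^(7.13/10) = 5.164, G_3 = 10^(−5.25/10) = 0.2985
  Stage 4: F_4 = 10^(2.80/10) = 1.905, G_4 = 10^(35.0/10) = 3162
Friis cascade:
  F = 1.213 + (1.901 − 1)/51.29 + (5.164 − 1)/26.98 + (1.905 − 1)/8.054 = 1.497
NF = 10 log₁₀(1.497) = 1.75 dB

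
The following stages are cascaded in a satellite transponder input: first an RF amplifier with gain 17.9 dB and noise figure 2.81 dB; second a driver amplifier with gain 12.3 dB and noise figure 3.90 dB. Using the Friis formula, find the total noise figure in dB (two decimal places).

Convert to linear (a loss of L dB is a gain of −L dB): F_i = 10^(NF_i/10), G_i = 10^(G_i,dB/10)
  Stage 1: F_1 = 10^(2.81/10) = 1.910, G_1 = 10^(17.9/10) = 61.66
  Stage 2: F_2 = 10^(3.90/10) = 2.455, G_2 = 10^(12.3/10) = 16.98
Friis cascade:
  F = 1.910 + (2.455 − 1)/61.66 = 1.933
NF = 10 log₁₀(1.933) = 2.86 dB

2.86 dB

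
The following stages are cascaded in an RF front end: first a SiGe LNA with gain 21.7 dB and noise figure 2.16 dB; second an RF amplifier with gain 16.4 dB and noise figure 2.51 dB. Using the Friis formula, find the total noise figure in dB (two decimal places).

Convert to linear (a loss of L dB is a gain of −L dB): F_i = 10^(NF_i/10), G_i = 10^(G_i,dB/10)
  Stage 1: F_1 = 10^(2.16/10) = 1.644, G_1 = 10^(21.7/10) = 147.9
  Stage 2: F_2 = 10^(2.51/10) = 1.782, G_2 = 10^(16.4/10) = 43.65
Friis cascade:
  F = 1.644 + (1.782 − 1)/147.9 = 1.650
NF = 10 log₁₀(1.650) = 2.17 dB

2.17 dB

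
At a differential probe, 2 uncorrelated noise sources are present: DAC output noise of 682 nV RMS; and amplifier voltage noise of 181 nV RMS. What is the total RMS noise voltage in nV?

706 nV

Uncorrelated sources add in power (mean-square): V_tot = √(ΣV_i²)
V_tot = √[(6.82×10⁻⁷)² + (1.81×10⁻⁷)²] = 7.06×10⁻⁷ V = 706 nV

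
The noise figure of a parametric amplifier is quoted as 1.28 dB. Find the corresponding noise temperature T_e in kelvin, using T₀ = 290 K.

F = 10^(1.28/10) = 1.34276
T_e = (F − 1)·T₀ = (1.34276 − 1) × 290 = 99.4 K

99.4 K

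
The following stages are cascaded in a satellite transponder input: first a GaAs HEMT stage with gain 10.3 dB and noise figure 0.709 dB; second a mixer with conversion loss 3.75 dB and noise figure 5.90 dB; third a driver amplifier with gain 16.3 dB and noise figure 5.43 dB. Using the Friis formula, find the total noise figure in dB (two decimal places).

3.01 dB

Convert to linear (a loss of L dB is a gain of −L dB): F_i = 10^(NF_i/10), G_i = 10^(G_i,dB/10)
  Stage 1: F_1 = 10^(0.709/10) = 1.177, G_1 = 10^(10.3/10) = 10.72
  Stage 2: F_2 = 10^(5.90/10) = 3.890, G_2 = 10^(−3.75/10) = 0.4217
  Stage 3: F_3 = 10^(5.43/10) = 3.491, G_3 = 10^(16.3/10) = 42.66
Friis cascade:
  F = 1.177 + (3.890 − 1)/10.72 + (3.491 − 1)/4.519 = 1.998
NF = 10 log₁₀(1.998) = 3.01 dB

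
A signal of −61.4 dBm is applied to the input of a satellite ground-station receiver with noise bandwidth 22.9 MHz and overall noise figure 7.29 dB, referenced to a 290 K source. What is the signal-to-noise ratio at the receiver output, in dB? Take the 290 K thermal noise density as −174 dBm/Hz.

Noise floor: N = −174 + 10 log₁₀(B) + NF
10 log₁₀(2.29×10⁷) = 73.6 dB
N = −174 + 73.6 + 7.29 = −93.11 dBm
SNR = P_sig − N = −61.4 − (−93.11) = 31.71 dB → 31.7 dB

31.7 dB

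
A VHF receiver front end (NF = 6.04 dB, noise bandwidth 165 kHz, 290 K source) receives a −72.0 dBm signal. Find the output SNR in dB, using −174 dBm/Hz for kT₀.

Noise floor: N = −174 + 10 log₁₀(B) + NF
10 log₁₀(1.65×10⁵) = 52.17 dB
N = −174 + 52.17 + 6.04 = −115.79 dBm
SNR = P_sig − N = −72.0 − (−115.79) = 43.79 dB → 43.8 dB

43.8 dB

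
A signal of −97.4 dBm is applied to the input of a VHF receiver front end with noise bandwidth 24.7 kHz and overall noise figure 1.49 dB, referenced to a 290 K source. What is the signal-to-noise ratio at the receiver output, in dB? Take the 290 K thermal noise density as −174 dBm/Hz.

Noise floor: N = −174 + 10 log₁₀(B) + NF
10 log₁₀(2.47×10⁴) = 43.93 dB
N = −174 + 43.93 + 1.49 = −128.58 dBm
SNR = P_sig − N = −97.4 − (−128.58) = 31.18 dB → 31.2 dB

31.2 dB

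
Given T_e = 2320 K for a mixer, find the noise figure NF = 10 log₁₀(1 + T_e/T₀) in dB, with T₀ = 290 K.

9.54 dB

F = 1 + T_e/T₀ = 1 + 2320/290 = 9
NF = 10 log₁₀(9) = 9.54 dB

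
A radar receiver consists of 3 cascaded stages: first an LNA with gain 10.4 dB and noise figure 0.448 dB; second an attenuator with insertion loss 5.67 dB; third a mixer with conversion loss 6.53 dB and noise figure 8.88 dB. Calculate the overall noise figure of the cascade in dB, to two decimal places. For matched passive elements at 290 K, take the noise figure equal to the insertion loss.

Convert to linear (a loss of L dB is a gain of −L dB): F_i = 10^(NF_i/10), G_i = 10^(G_i,dB/10)
  Stage 1: F_1 = 10^(0.448/10) = 1.109, G_1 = 10^(10.4/10) = 10.96
  Stage 2: F_2 = 10^(5.67/10) = 3.690, G_2 = 10^(−5.67/10) = 0.2710
  Stage 3: F_3 = 10^(8.88/10) = 7.727, G_3 = 10^(−6.53/10) = 0.2223
Friis cascade:
  F = 1.109 + (3.690 − 1)/10.96 + (7.727 − 1)/2.972 = 3.618
NF = 10 log₁₀(3.618) = 5.58 dB

5.58 dB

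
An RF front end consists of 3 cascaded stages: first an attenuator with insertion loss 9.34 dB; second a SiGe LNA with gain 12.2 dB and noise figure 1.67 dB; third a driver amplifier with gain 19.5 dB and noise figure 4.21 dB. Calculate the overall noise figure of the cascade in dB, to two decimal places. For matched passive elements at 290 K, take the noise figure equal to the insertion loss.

Convert to linear (a loss of L dB is a gain of −L dB): F_i = 10^(NF_i/10), G_i = 10^(G_i,dB/10)
  Stage 1: F_1 = 10^(9.34/10) = 8.590, G_1 = 10^(−9.34/10) = 0.1164
  Stage 2: F_2 = 10^(1.67/10) = 1.469, G_2 = 10^(12.2/10) = 16.60
  Stage 3: F_3 = 10^(4.21/10) = 2.636, G_3 = 10^(19.5/10) = 89.13
Friis cascade:
  F = 8.590 + (1.469 − 1)/0.1164 + (2.636 − 1)/1.932 = 13.47
NF = 10 log₁₀(13.47) = 11.29 dB

11.29 dB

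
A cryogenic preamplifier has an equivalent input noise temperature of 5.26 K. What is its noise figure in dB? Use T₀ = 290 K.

F = 1 + T_e/T₀ = 1 + 5.26/290 = 1.01814
NF = 10 log₁₀(1.01814) = 0.078 dB

0.078 dB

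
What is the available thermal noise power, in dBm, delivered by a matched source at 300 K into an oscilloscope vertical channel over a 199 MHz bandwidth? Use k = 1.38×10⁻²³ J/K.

P_n = kTB = 1.38×10⁻²³ × 300 × 1.99×10⁸ = 8.24×10⁻¹³ W
In dBm: 10 log₁₀(8.24×10⁻¹³ / 10⁻³) = −90.8 dBm

−90.8 dBm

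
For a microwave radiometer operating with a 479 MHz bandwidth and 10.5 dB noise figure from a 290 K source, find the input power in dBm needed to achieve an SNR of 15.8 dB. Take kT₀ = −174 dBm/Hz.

−60.9 dBm

Sensitivity = −174 + 10 log₁₀(B) + NF + SNR_min
= −174 + 86.8 + 10.5 + 15.8
= −60.9 dBm → −60.9 dBm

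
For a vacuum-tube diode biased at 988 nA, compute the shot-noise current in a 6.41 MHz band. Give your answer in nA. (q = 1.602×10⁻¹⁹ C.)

I_n = √(2qI·B)
2qI·B = 2 × 1.602×10⁻¹⁹ × 9.88×10⁻⁷ × 6.41×10⁶ = 2.03×10⁻¹⁸ A²
I_n = √(2.03×10⁻¹⁸) = 1.42×10⁻⁹ A = 1.42 nA

1.42 nA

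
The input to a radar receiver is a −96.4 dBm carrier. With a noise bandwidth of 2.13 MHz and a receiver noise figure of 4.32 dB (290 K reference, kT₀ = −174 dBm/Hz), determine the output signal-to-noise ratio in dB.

Noise floor: N = −174 + 10 log₁₀(B) + NF
10 log₁₀(2.13×10⁶) = 63.28 dB
N = −174 + 63.28 + 4.32 = −106.40 dBm
SNR = P_sig − N = −96.4 − (−106.40) = 10.00 dB → 10.0 dB

10.0 dB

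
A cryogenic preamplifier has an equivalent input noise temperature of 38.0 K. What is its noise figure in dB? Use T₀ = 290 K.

F = 1 + T_e/T₀ = 1 + 38.0/290 = 1.13103
NF = 10 log₁₀(1.13103) = 0.535 dB

0.535 dB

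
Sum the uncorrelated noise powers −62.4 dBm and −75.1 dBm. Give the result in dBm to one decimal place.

−62.2 dBm

Convert to linear, add, convert back:
P₁ = 5.75×10⁻¹⁰ W, P₂ = 3.09×10⁻¹¹ W
P_tot = 6.06×10⁻¹⁰ W → 10 log₁₀(P_tot / 10⁻³) = −62.2 dBm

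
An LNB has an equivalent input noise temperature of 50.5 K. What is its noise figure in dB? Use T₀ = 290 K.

0.697 dB

F = 1 + T_e/T₀ = 1 + 50.5/290 = 1.17414
NF = 10 log₁₀(1.17414) = 0.697 dB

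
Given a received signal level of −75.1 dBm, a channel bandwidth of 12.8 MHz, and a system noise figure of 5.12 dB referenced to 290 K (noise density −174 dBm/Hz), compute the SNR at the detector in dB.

22.7 dB

Noise floor: N = −174 + 10 log₁₀(B) + NF
10 log₁₀(1.28×10⁷) = 71.07 dB
N = −174 + 71.07 + 5.12 = −97.81 dBm
SNR = P_sig − N = −75.1 − (−97.81) = 22.71 dB → 22.7 dB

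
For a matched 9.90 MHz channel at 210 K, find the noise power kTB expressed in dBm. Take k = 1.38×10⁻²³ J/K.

P_n = kTB = 1.38×10⁻²³ × 210 × 9.90×10⁶ = 2.87×10⁻¹⁴ W
In dBm: 10 log₁₀(2.87×10⁻¹⁴ / 10⁻³) = −105.4 dBm

−105.4 dBm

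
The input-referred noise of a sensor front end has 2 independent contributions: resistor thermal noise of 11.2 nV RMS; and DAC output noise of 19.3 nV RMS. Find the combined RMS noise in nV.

Uncorrelated sources add in power (mean-square): V_tot = √(ΣV_i²)
V_tot = √[(1.12×10⁻⁸)² + (1.93×10⁻⁸)²] = 2.23×10⁻⁸ V = 22.3 nV

22.3 nV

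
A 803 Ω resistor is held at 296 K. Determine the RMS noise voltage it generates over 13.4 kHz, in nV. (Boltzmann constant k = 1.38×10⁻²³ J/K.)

419 nV

V_n = √(4kTRB)
4kTRB = 4 × 1.38×10⁻²³ × 296 × 8.03×10² × 1.34×10⁴ = 1.76×10⁻¹³ V²
V_n = √(1.76×10⁻¹³) = 4.19×10⁻⁷ V = 419 nV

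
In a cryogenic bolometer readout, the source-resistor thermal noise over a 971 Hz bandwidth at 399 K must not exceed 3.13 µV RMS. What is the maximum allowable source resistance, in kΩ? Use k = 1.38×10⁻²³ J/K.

458 kΩ

Johnson–Nyquist: V_n = √(4kTRB) ⇒ R = V_n² / (4kTB)
4kTB = 4 × 1.38×10⁻²³ × 399 × 9.71×10² = 2.14×10⁻¹⁷
R = (3.13×10⁻⁶)² / 2.14×10⁻¹⁷ = 4.58×10⁵ Ω = 458 kΩ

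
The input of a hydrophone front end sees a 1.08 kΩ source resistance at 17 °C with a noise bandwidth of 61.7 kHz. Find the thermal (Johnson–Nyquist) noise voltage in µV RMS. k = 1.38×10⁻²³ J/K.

1.03 µV

T = 17 °C + 273.15 = 290.15 K
V_n = √(4kTRB)
4kTRB = 4 × 1.38×10⁻²³ × 290.15 × 1.08×10³ × 6.17×10⁴ = 1.07×10⁻¹² V²
V_n = √(1.07×10⁻¹²) = 1.03×10⁻⁶ V = 1.03 µV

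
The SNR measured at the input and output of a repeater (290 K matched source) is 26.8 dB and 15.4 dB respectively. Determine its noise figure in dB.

NF (dB) = SNR_in(dB) − SNR_out(dB) when the source is at T₀
NF = 26.8 − 15.4 = 11.4 dB

11.4 dB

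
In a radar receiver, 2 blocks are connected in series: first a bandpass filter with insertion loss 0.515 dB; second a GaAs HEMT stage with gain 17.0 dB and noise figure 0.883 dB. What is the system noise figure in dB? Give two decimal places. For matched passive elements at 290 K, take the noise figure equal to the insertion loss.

Convert to linear (a loss of L dB is a gain of −L dB): F_i = 10^(NF_i/10), G_i = 10^(G_i,dB/10)
  Stage 1: F_1 = 10^(0.515/10) = 1.126, G_1 = 10^(−0.515/10) = 0.8882
  Stage 2: F_2 = 10^(0.883/10) = 1.225, G_2 = 10^(17.0/10) = 50.12
Friis cascade:
  F = 1.126 + (1.225 − 1)/0.8882 = 1.380
NF = 10 log₁₀(1.380) = 1.40 dB

1.40 dB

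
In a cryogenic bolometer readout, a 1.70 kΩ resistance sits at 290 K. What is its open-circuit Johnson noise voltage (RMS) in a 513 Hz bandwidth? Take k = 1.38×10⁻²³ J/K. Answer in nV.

118 nV

V_n = √(4kTRB)
4kTRB = 4 × 1.38×10⁻²³ × 290 × 1.70×10³ × 5.13×10² = 1.40×10⁻¹⁴ V²
V_n = √(1.40×10⁻¹⁴) = 1.18×10⁻⁷ V = 118 nV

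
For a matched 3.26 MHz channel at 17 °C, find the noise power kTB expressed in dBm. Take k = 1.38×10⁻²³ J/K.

T = 17 °C + 273.15 = 290.15 K
P_n = kTB = 1.38×10⁻²³ × 290.15 × 3.26×10⁶ = 1.31×10⁻¹⁴ W
In dBm: 10 log₁₀(1.31×10⁻¹⁴ / 10⁻³) = −108.8 dBm

−108.8 dBm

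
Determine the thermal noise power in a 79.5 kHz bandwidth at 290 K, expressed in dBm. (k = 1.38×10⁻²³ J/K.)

−125.0 dBm

P_n = kTB = 1.38×10⁻²³ × 290 × 7.95×10⁴ = 3.18×10⁻¹⁶ W
In dBm: 10 log₁₀(3.18×10⁻¹⁶ / 10⁻³) = −125.0 dBm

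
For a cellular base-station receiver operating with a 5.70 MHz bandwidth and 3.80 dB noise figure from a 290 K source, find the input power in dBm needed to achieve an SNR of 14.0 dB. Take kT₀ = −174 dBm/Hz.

−88.6 dBm

Sensitivity = −174 + 10 log₁₀(B) + NF + SNR_min
= −174 + 67.56 + 3.80 + 14.0
= −88.64 dBm → −88.6 dBm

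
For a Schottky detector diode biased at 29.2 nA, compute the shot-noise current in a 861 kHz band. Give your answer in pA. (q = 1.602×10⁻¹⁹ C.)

I_n = √(2qI·B)
2qI·B = 2 × 1.602×10⁻¹⁹ × 2.92×10⁻⁸ × 8.61×10⁵ = 8.06×10⁻²¹ A²
I_n = √(8.06×10⁻²¹) = 8.98×10⁻¹¹ A = 89.8 pA

89.8 pA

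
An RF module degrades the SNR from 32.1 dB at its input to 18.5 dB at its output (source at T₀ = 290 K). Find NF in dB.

NF (dB) = SNR_in(dB) − SNR_out(dB) when the source is at T₀
NF = 32.1 − 18.5 = 13.6 dB

13.6 dB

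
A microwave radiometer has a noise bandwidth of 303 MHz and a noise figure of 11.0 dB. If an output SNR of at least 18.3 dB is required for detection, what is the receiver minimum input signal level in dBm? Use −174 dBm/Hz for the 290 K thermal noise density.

Sensitivity = −174 + 10 log₁₀(B) + NF + SNR_min
= −174 + 84.81 + 11.0 + 18.3
= −59.89 dBm → −59.9 dBm

−59.9 dBm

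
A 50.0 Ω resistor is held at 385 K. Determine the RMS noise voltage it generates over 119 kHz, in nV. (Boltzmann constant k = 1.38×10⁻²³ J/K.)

V_n = √(4kTRB)
4kTRB = 4 × 1.38×10⁻²³ × 385 × 5.00×10¹ × 1.19×10⁵ = 1.26×10⁻¹³ V²
V_n = √(1.26×10⁻¹³) = 3.56×10⁻⁷ V = 356 nV

356 nV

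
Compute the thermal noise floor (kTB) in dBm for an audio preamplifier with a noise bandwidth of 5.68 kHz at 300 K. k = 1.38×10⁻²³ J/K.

−136.3 dBm

P_n = kTB = 1.38×10⁻²³ × 300 × 5.68×10³ = 2.35×10⁻¹⁷ W
In dBm: 10 log₁₀(2.35×10⁻¹⁷ / 10⁻³) = −136.3 dBm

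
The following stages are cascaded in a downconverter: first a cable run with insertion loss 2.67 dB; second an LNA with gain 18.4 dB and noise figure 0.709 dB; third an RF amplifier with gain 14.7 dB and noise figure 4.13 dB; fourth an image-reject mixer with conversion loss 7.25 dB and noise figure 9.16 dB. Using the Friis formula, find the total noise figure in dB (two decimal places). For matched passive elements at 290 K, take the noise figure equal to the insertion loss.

3.48 dB

Convert to linear (a loss of L dB is a gain of −L dB): F_i = 10^(NF_i/10), G_i = 10^(G_i,dB/10)
  Stage 1: F_1 = 10^(2.67/10) = 1.849, G_1 = 10^(−2.67/10) = 0.5408
  Stage 2: F_2 = 10^(0.709/10) = 1.177, G_2 = 10^(18.4/10) = 69.18
  Stage 3: F_3 = 10^(4.13/10) = 2.588, G_3 = 10^(14.7/10) = 29.51
  Stage 4: F_4 = 10^(9.16/10) = 8.241, G_4 = 10^(−7.25/10) = 0.1884
Friis cascade:
  F = 1.849 + (1.177 − 1)/0.5408 + (2.588 − 1)/37.41 + (8.241 − 1)/1104 = 2.226
NF = 10 log₁₀(2.226) = 3.48 dB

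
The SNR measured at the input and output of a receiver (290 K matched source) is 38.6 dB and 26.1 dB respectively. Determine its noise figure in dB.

NF (dB) = SNR_in(dB) − SNR_out(dB) when the source is at T₀
NF = 38.6 − 26.1 = 12.5 dB

12.5 dB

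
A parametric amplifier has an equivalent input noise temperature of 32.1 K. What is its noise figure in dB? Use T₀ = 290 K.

0.456 dB

F = 1 + T_e/T₀ = 1 + 32.1/290 = 1.11069
NF = 10 log₁₀(1.11069) = 0.456 dB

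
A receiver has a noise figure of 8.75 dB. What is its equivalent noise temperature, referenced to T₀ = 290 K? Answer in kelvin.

F = 10^(8.75/10) = 7.49894
T_e = (F − 1)·T₀ = (7.49894 − 1) × 290 = 1885 K

1885 K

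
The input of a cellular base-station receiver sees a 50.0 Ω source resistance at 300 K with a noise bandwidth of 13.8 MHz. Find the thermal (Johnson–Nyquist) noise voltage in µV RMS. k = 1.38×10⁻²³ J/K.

V_n = √(4kTRB)
4kTRB = 4 × 1.38×10⁻²³ × 300 × 5.00×10¹ × 1.38×10⁷ = 1.14×10⁻¹¹ V²
V_n = √(1.14×10⁻¹¹) = 3.38×10⁻⁶ V = 3.38 µV

3.38 µV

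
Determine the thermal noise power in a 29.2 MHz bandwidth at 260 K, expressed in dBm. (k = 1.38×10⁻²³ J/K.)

P_n = kTB = 1.38×10⁻²³ × 260 × 2.92×10⁷ = 1.05×10⁻¹³ W
In dBm: 10 log₁₀(1.05×10⁻¹³ / 10⁻³) = −99.8 dBm

−99.8 dBm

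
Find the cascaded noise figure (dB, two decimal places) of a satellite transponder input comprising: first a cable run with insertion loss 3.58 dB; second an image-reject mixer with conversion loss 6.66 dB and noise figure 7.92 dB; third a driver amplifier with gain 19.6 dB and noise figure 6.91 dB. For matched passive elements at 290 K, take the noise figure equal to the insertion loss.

17.44 dB

Convert to linear (a loss of L dB is a gain of −L dB): F_i = 10^(NF_i/10), G_i = 10^(G_i,dB/10)
  Stage 1: F_1 = 10^(3.58/10) = 2.280, G_1 = 10^(−3.58/10) = 0.4385
  Stage 2: F_2 = 10^(7.92/10) = 6.194, G_2 = 10^(−6.66/10) = 0.2158
  Stage 3: F_3 = 10^(6.91/10) = 4.909, G_3 = 10^(19.6/10) = 91.20
Friis cascade:
  F = 2.280 + (6.194 − 1)/0.4385 + (4.909 − 1)/0.09462 = 55.44
NF = 10 log₁₀(55.44) = 17.44 dB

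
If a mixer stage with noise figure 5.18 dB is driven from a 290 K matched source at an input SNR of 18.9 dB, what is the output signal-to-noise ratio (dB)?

13.72 dB

By definition F = SNR_in/SNR_out, so in dB: SNR_out = SNR_in − NF
SNR_out = 18.9 − 5.18 = 13.72 dB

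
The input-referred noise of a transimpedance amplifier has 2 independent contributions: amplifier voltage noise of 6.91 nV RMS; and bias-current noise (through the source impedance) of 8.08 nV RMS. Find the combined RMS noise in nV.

10.6 nV

Uncorrelated sources add in power (mean-square): V_tot = √(ΣV_i²)
V_tot = √[(6.91×10⁻⁹)² + (8.08×10⁻⁹)²] = 1.06×10⁻⁸ V = 10.6 nV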